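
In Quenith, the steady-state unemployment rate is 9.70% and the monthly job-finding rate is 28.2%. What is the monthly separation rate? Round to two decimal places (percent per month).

From u* = s/(s+f): s = u·f/(1−u).
s = 0.0970 × 28.2 / (1 − 0.0970) = 2.7354 / 0.9030 ≈ 3.03% per month.

Separation rate ≈ 3.03% per month.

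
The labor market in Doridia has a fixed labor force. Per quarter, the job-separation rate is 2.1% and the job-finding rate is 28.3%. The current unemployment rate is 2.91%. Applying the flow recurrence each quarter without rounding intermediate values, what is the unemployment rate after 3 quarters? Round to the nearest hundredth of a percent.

With a fixed labor force, u_{t+1} = u_t + s·(1−u_t) − f·u_t = u_t·(1−s−f) + s.
Here 1−s−f = 0.696 and s = 0.021.
u_1 = 0.029100 × 0.696 + 0.021 = 0.041254.
u_2 = 0.041254 × 0.696 + 0.021 = 0.049713.
u_3 = 0.049713 × 0.696 + 0.021 = 0.055600.

Unemployment rate after three quarters ≈ 5.56%.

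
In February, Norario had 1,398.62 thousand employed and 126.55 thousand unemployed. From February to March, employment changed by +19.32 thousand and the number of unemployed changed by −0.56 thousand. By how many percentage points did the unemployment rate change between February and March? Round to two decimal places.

The unemployment rate changed by −0.14 percentage points.

February: labor force = 1,398.62 + 126.55 = 1,525.17; u = 126.55/1,525.17 = 8.30%.
March: labor force = 1,417.94 + 125.99 = 1,543.93; u = 125.99/1,543.93 = 8.16%.
Change = 8.16% − 8.30% = −0.14 pp.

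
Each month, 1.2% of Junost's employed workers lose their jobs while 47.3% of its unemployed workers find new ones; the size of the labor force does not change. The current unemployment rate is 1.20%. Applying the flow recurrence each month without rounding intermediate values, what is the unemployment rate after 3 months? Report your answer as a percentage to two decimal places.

With a fixed labor force, u_{t+1} = u_t + s·(1−u_t) − f·u_t = u_t·(1−s−f) + s.
Here 1−s−f = 0.515 and s = 0.012.
u_1 = 0.012000 × 0.515 + 0.012 = 0.018180.
u_2 = 0.018180 × 0.515 + 0.012 = 0.021363.
u_3 = 0.021363 × 0.515 + 0.012 = 0.023002.

Unemployment rate after three months ≈ 2.30%.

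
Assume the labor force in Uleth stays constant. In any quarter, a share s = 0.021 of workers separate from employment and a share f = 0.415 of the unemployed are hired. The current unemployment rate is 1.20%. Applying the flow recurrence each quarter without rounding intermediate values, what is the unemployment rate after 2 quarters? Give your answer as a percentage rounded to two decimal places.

Unemployment rate after two quarters ≈ 3.67%.

With a fixed labor force, u_{t+1} = u_t + s·(1−u_t) − f·u_t = u_t·(1−s−f) + s.
Here 1−s−f = 0.564 and s = 0.021.
u_1 = 0.012000 × 0.564 + 0.021 = 0.027768.
u_2 = 0.027768 × 0.564 + 0.021 = 0.036661.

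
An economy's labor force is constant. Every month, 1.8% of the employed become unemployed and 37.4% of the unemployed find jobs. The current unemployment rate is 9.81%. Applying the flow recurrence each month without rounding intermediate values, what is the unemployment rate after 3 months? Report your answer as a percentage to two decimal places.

With a fixed labor force, u_{t+1} = u_t + s·(1−u_t) − f·u_t = u_t·(1−s−f) + s.
Here 1−s−f = 0.608 and s = 0.018.
u_1 = 0.098100 × 0.608 + 0.018 = 0.077645.
u_2 = 0.077645 × 0.608 + 0.018 = 0.065208.
u_3 = 0.065208 × 0.608 + 0.018 = 0.057646.

Unemployment rate after three months ≈ 5.76%.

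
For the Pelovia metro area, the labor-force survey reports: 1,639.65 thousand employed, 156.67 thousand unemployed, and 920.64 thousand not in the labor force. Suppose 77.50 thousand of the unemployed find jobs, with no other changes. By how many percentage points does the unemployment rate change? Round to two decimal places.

The unemployment rate changes by −4.31 percentage points.

Initially, labor force = 1,639.65 + 156.67 = 1,796.32 thousand, so u = 156.67/1,796.32 = 8.72%.
After the change, unemployed falls and employed rises by 77.50; labor force unchanged → E = 1,717.15, U = 79.17, labor force = 1,796.32 thousand.
New unemployment rate = 79.17 / 1,796.32 = 4.41%.
Change = 4.41% − 8.72% = −4.31 percentage points.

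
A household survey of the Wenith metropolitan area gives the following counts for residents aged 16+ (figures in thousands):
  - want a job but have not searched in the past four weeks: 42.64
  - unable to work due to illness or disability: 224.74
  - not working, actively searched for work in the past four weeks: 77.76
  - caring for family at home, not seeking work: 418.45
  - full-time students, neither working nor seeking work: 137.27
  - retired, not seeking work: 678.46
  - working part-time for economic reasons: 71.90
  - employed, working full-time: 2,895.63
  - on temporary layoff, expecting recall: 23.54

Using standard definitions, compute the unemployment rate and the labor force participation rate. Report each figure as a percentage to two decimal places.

Unemployment rate ≈ 3.30%; labor force participation rate ≈ 67.15%.

Employed = 71.90 + 2,895.63 = 2,967.53 thousand (anyone who worked, including part-time for economic reasons, counts as employed).
Unemployed = 77.76 + 23.54 = 101.30 thousand (jobless and actively searching, or on temporary layoff).
Labor force = 2,967.53 + 101.30 = 3,068.83 thousand.
Not in labor force = 42.64 + 224.74 + 418.45 + 137.27 + 678.46 = 1,501.56 thousand (those not working and not actively searching are outside the labor force — including those who want a job but have given up searching).
Civilian working-age population = 3,068.83 + 1,501.56 = 4,570.39 thousand.
Unemployment rate = 101.30 / 3,068.83 = 3.30%.
Labor force participation rate = 3,068.83 / 4,570.39 = 67.15%.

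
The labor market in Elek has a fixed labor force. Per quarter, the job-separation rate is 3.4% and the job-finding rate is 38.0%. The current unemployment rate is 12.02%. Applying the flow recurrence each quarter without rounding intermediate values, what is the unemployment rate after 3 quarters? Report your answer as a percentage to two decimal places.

With a fixed labor force, u_{t+1} = u_t + s·(1−u_t) − f·u_t = u_t·(1−s−f) + s.
Here 1−s−f = 0.586 and s = 0.034.
u_1 = 0.120200 × 0.586 + 0.034 = 0.104437.
u_2 = 0.104437 × 0.586 + 0.034 = 0.095200.
u_3 = 0.095200 × 0.586 + 0.034 = 0.089787.

Unemployment rate after three quarters ≈ 8.98%.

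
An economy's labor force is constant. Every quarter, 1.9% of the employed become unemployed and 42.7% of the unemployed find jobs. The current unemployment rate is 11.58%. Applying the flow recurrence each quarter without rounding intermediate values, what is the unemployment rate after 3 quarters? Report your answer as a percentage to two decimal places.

Unemployment rate after three quarters ≈ 5.50%.

With a fixed labor force, u_{t+1} = u_t + s·(1−u_t) − f·u_t = u_t·(1−s−f) + s.
Here 1−s−f = 0.554 and s = 0.019.
u_1 = 0.115800 × 0.554 + 0.019 = 0.083153.
u_2 = 0.083153 × 0.554 + 0.019 = 0.065067.
u_3 = 0.065067 × 0.554 + 0.019 = 0.055047.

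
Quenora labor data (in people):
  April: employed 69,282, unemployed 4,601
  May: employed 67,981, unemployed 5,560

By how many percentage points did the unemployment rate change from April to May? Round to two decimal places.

The unemployment rate changed by +1.33 percentage points.

April: labor force = 69,282 + 4,601 = 73,883; u = 4,601/73,883 = 6.23%.
May: labor force = 67,981 + 5,560 = 73,541; u = 5,560/73,541 = 7.56%.
Change = 7.56% − 6.23% = +1.33 pp.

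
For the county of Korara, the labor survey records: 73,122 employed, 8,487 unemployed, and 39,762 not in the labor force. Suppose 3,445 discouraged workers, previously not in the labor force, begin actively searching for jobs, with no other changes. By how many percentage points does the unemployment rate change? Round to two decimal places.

Initially, labor force = 73,122 + 8,487 = 81,609, so u = 8,487/81,609 = 10.40%.
After the change, unemployed and labor force both rise by 3,445 → E = 73,122, U = 11,932, labor force = 85,054.
New unemployment rate = 11,932 / 85,054 = 14.03%.
Change = 14.03% − 10.40% = +3.63 percentage points.

The unemployment rate changes by +3.63 percentage points.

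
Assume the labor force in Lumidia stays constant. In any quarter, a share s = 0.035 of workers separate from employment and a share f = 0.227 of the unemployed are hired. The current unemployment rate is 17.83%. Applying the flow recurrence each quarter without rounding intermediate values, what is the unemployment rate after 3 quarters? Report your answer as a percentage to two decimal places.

Unemployment rate after three quarters ≈ 15.16%.

With a fixed labor force, u_{t+1} = u_t + s·(1−u_t) − f·u_t = u_t·(1−s−f) + s.
Here 1−s−f = 0.738 and s = 0.035.
u_1 = 0.178300 × 0.738 + 0.035 = 0.166585.
u_2 = 0.166585 × 0.738 + 0.035 = 0.157940.
u_3 = 0.157940 × 0.738 + 0.035 = 0.151560.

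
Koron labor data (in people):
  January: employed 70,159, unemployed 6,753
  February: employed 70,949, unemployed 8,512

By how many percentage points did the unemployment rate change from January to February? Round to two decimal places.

January: labor force = 70,159 + 6,753 = 76,912; u = 6,753/76,912 = 8.78%.
February: labor force = 70,949 + 8,512 = 79,461; u = 8,512/79,461 = 10.71%.
Change = 10.71% − 8.78% = +1.93 pp.

The unemployment rate changed by +1.93 percentage points.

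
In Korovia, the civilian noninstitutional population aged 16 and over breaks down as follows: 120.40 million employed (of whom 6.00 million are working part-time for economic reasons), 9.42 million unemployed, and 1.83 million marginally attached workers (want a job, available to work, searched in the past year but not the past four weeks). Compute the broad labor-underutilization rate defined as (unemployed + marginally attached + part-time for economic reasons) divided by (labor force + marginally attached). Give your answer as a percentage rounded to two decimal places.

Labor force = 120.40 + 9.42 = 129.82 million.
Numerator = 9.42 + 1.83 + 6.00 = 17.25 million.
Denominator = 129.82 + 1.83 = 131.65 million.
Broad rate = 17.25 / 131.65 = 13.10%.

Broad underutilization rate ≈ 13.10%.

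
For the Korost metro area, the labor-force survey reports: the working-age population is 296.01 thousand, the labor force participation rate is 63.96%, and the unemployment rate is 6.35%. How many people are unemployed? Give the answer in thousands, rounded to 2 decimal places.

About 12.02 thousand are unemployed.

Labor force = 0.6396 × 296.01 = 189.33 thousand.
Unemployed = 0.0635 × 189.33 ≈ 12.02 thousand.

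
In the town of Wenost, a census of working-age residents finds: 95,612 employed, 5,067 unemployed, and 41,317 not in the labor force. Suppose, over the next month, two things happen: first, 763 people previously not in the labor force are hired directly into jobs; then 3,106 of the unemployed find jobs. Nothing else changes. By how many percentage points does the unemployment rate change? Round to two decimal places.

Initially, labor force = 95,612 + 5,067 = 100,679, so u = 5,067/100,679 = 5.03%.
After the first change, employed and labor force both rise by 763; unemployed unchanged → E = 96,375, U = 5,067, labor force = 101,442.
After the second change, unemployed falls and employed rises by 3,106; labor force unchanged → E = 99,481, U = 1,961, labor force = 101,442.
New unemployment rate = 1,961 / 101,442 = 1.93%.
Change = 1.93% − 5.03% = −3.10 percentage points.

The unemployment rate changes by −3.10 percentage points.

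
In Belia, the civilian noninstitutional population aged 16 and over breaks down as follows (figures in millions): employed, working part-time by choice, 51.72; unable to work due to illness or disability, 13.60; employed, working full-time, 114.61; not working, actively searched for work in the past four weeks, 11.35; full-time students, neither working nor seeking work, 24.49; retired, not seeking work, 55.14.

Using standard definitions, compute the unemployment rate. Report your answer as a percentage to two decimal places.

Employed = 51.72 + 114.61 = 166.33 million.
Unemployed = 11.35 million.
Labor force = 166.33 + 11.35 = 177.68 million.
Unemployment rate = 11.35 / 177.68 = 6.39%.

Unemployment rate ≈ 6.39%.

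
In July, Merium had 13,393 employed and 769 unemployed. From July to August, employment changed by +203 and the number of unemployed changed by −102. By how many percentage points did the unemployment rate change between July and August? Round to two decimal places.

July: labor force = 13,393 + 769 = 14,162; u = 769/14,162 = 5.43%.
August: labor force = 13,596 + 667 = 14,263; u = 667/14,263 = 4.68%.
Change = 4.68% − 5.43% = −0.75 pp.

The unemployment rate changed by −0.75 percentage points.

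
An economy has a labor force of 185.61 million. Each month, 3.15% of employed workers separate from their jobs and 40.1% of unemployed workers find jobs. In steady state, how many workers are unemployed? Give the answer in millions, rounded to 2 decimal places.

Steady-state unemployment rate u* = s/(s+f) = 3.15/(3.15+40.1) = 0.072832.
Unemployed = u* × labor force = 0.072832 × 185.61 ≈ 13.52 million.

About 13.52 million are unemployed in steady state.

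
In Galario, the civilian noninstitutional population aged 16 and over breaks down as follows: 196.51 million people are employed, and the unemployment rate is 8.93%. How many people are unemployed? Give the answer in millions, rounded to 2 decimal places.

Let U be the number unemployed. The labor force is E + U, and U/(E+U) = 0.0893.
So U = 0.0893 × 196.51 / (1 − 0.0893) = 17.5483 / 0.9107 ≈ 19.27 million.

About 19.27 million are unemployed.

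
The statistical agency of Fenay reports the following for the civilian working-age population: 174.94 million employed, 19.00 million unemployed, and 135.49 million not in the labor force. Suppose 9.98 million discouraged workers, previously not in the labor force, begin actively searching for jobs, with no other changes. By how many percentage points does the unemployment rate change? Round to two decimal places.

The unemployment rate changes by +4.41 percentage points.

Initially, labor force = 174.94 + 19.00 = 193.94 million, so u = 19.00/193.94 = 9.80%.
After the change, unemployed and labor force both rise by 9.98 → E = 174.94, U = 28.98, labor force = 203.92 million.
New unemployment rate = 28.98 / 203.92 = 14.21%.
Change = 14.21% − 9.80% = +4.41 percentage points.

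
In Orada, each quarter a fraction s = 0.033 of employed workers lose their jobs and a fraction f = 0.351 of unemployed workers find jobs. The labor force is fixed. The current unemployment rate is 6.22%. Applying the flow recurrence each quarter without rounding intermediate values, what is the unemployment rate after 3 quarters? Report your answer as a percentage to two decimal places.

Unemployment rate after three quarters ≈ 8.04%.

With a fixed labor force, u_{t+1} = u_t + s·(1−u_t) − f·u_t = u_t·(1−s−f) + s.
Here 1−s−f = 0.616 and s = 0.033.
u_1 = 0.062200 × 0.616 + 0.033 = 0.071315.
u_2 = 0.071315 × 0.616 + 0.033 = 0.076930.
u_3 = 0.076930 × 0.616 + 0.033 = 0.080389.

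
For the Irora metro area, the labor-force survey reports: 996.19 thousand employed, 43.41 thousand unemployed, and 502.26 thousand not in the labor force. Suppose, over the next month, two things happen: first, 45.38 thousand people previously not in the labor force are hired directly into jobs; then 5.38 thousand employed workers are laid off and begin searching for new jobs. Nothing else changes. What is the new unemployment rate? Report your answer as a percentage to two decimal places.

New unemployment rate ≈ 4.50%.

Initially, labor force = 996.19 + 43.41 = 1,039.60 thousand, so u = 43.41/1,039.60 = 4.18%.
After the first change, employed and labor force both rise by 45.38; unemployed unchanged → E = 1,041.57, U = 43.41, labor force = 1,084.98 thousand.
After the second change, employed falls and unemployed rises by 5.38; labor force unchanged → E = 1,036.19, U = 48.79, labor force = 1,084.98 thousand.
New unemployment rate = 48.79 / 1,084.98 = 4.50%.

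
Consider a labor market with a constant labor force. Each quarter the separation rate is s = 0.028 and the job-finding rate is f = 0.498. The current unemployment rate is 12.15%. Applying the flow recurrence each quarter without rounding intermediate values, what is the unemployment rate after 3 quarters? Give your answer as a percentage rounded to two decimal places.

With a fixed labor force, u_{t+1} = u_t + s·(1−u_t) − f·u_t = u_t·(1−s−f) + s.
Here 1−s−f = 0.474 and s = 0.028.
u_1 = 0.121500 × 0.474 + 0.028 = 0.085591.
u_2 = 0.085591 × 0.474 + 0.028 = 0.068570.
u_3 = 0.068570 × 0.474 + 0.028 = 0.060502.

Unemployment rate after three quarters ≈ 6.05%.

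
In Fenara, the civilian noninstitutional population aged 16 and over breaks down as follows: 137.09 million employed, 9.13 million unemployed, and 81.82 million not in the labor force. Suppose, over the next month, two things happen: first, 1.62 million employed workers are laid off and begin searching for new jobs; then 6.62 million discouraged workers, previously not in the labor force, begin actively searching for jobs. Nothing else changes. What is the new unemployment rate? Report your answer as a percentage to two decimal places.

Initially, labor force = 137.09 + 9.13 = 146.22 million, so u = 9.13/146.22 = 6.24%.
After the first change, employed falls and unemployed rises by 1.62; labor force unchanged → E = 135.47, U = 10.75, labor force = 146.22 million.
After the second change, unemployed and labor force both rise by 6.62 → E = 135.47, U = 17.37, labor force = 152.84 million.
New unemployment rate = 17.37 / 152.84 = 11.36%.

New unemployment rate ≈ 11.36%.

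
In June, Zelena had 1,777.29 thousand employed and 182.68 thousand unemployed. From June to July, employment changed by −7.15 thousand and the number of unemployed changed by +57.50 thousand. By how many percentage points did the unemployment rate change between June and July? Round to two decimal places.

The unemployment rate changed by +2.63 percentage points.

June: labor force = 1,777.29 + 182.68 = 1,959.97; u = 182.68/1,959.97 = 9.32%.
July: labor force = 1,770.14 + 240.18 = 2,010.32; u = 240.18/2,010.32 = 11.95%.
Change = 11.95% − 9.32% = +2.63 pp.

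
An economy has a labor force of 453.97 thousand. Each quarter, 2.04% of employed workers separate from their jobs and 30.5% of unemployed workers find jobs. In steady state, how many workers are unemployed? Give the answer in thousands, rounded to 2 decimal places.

Steady-state unemployment rate u* = s/(s+f) = 2.04/(2.04+30.5) = 0.062692.
Unemployed = u* × labor force = 0.062692 × 453.97 ≈ 28.46 thousand.

About 28.46 thousand are unemployed in steady state.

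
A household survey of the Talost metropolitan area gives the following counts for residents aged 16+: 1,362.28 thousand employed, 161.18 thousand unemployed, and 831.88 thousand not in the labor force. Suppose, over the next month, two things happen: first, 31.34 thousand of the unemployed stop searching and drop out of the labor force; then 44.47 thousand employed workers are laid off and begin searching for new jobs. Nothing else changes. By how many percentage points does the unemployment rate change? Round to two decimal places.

The unemployment rate changes by +1.10 percentage points.

Initially, labor force = 1,362.28 + 161.18 = 1,523.46 thousand, so u = 161.18/1,523.46 = 10.58%.
After the first change, unemployed and labor force both fall by 31.34 → E = 1,362.28, U = 129.84, labor force = 1,492.12 thousand.
After the second change, employed falls and unemployed rises by 44.47; labor force unchanged → E = 1,317.81, U = 174.31, labor force = 1,492.12 thousand.
New unemployment rate = 174.31 / 1,492.12 = 11.68%.
Change = 11.68% − 10.58% = +1.10 percentage points.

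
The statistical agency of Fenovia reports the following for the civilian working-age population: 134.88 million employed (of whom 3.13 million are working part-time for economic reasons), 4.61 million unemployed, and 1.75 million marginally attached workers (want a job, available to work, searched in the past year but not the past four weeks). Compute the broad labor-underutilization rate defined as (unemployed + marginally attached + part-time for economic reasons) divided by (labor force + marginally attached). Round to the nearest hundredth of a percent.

Broad underutilization rate ≈ 6.72%.

Labor force = 134.88 + 4.61 = 139.49 million.
Numerator = 4.61 + 1.75 + 3.13 = 9.49 million.
Denominator = 139.49 + 1.75 = 141.24 million.
Broad rate = 9.49 / 141.24 = 6.72%.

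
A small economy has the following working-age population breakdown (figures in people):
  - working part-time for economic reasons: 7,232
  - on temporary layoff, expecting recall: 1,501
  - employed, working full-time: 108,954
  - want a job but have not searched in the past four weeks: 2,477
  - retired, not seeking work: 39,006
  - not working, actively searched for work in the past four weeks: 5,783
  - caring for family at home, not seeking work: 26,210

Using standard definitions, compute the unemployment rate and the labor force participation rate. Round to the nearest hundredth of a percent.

Unemployment rate ≈ 5.90%; labor force participation rate ≈ 64.59%.

Employed = 7,232 + 108,954 = 116,186 (anyone who worked, including part-time for economic reasons, counts as employed).
Unemployed = 1,501 + 5,783 = 7,284 (jobless and actively searching, or on temporary layoff).
Labor force = 116,186 + 7,284 = 123,470.
Not in labor force = 2,477 + 39,006 + 26,210 = 67,693 (those not working and not actively searching are outside the labor force — including those who want a job but have given up searching).
Civilian working-age population = 123,470 + 67,693 = 191,163.
Unemployment rate = 7,284 / 123,470 = 5.90%.
Labor force participation rate = 123,470 / 191,163 = 64.59%.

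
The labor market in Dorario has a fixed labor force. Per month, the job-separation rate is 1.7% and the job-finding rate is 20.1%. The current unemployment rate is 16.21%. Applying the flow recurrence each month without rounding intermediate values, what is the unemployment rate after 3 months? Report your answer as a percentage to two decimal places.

Unemployment rate after three months ≈ 11.82%.

With a fixed labor force, u_{t+1} = u_t + s·(1−u_t) − f·u_t = u_t·(1−s−f) + s.
Here 1−s−f = 0.782 and s = 0.017.
u_1 = 0.162100 × 0.782 + 0.017 = 0.143762.
u_2 = 0.143762 × 0.782 + 0.017 = 0.129422.
u_3 = 0.129422 × 0.782 + 0.017 = 0.118208.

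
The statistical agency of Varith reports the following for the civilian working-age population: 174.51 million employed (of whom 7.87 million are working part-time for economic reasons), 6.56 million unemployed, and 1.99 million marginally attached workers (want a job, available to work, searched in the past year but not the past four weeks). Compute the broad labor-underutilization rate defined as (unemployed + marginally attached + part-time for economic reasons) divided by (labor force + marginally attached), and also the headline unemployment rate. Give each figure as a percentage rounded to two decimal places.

Broad underutilization rate ≈ 8.97%; headline unemployment rate ≈ 3.62%.

Labor force = 174.51 + 6.56 = 181.07 million.
Numerator = 6.56 + 1.99 + 7.87 = 16.42 million.
Denominator = 181.07 + 1.99 = 183.06 million.
Broad rate = 16.42 / 183.06 = 8.97%.
Headline unemployment rate = 6.56 / 181.07 = 3.62%.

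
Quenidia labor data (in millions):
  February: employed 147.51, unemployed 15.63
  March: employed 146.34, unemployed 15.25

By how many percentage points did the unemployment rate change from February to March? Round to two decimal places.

The unemployment rate changed by −0.14 percentage points.

February: labor force = 147.51 + 15.63 = 163.14; u = 15.63/163.14 = 9.58%.
March: labor force = 146.34 + 15.25 = 161.59; u = 15.25/161.59 = 9.44%.
Change = 9.44% − 9.58% = −0.14 pp.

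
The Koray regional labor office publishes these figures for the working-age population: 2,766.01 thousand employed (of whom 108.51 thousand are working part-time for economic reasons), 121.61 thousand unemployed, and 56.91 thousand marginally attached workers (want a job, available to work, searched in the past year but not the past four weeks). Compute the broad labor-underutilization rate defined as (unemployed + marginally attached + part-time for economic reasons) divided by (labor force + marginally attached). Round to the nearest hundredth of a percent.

Labor force = 2,766.01 + 121.61 = 2,887.62 thousand.
Numerator = 121.61 + 56.91 + 108.51 = 287.03 thousand.
Denominator = 2,887.62 + 56.91 = 2,944.53 thousand.
Broad rate = 287.03 / 2,944.53 = 9.75%.

Broad underutilization rate ≈ 9.75%.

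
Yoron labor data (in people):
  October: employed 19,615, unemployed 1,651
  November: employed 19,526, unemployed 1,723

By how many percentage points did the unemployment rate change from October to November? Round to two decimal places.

The unemployment rate changed by +0.35 percentage points.

October: labor force = 19,615 + 1,651 = 21,266; u = 1,651/21,266 = 7.76%.
November: labor force = 19,526 + 1,723 = 21,249; u = 1,723/21,249 = 8.11%.
Change = 8.11% − 7.76% = +0.35 pp.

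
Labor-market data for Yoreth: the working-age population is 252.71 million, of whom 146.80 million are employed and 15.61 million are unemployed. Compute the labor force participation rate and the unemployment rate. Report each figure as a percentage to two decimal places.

Labor force = employed + unemployed = 146.80 + 15.61 = 162.41 million.
Unemployment rate = 15.61 / 162.41 = 9.61%.
Labor force participation rate = 162.41 / 252.71 = 64.27%.

Labor force participation rate ≈ 64.27%; unemployment rate ≈ 9.61%.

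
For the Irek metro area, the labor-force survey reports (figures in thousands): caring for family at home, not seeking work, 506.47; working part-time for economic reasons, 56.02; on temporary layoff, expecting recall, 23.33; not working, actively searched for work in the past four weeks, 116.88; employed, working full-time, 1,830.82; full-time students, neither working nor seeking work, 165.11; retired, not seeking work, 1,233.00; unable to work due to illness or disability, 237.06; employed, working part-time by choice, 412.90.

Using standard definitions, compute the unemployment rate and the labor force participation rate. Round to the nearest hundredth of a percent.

Employed = 56.02 + 1,830.82 + 412.90 = 2,299.74 thousand (anyone who worked, including part-time for economic reasons, counts as employed).
Unemployed = 23.33 + 116.88 = 140.21 thousand (jobless and actively searching, or on temporary layoff).
Labor force = 2,299.74 + 140.21 = 2,439.95 thousand.
Not in labor force = 506.47 + 165.11 + 1,233.00 + 237.06 = 2,141.64 thousand (those not working and not actively searching are outside the labor force).
Civilian working-age population = 2,439.95 + 2,141.64 = 4,581.59 thousand.
Unemployment rate = 140.21 / 2,439.95 = 5.75%.
Labor force participation rate = 2,439.95 / 4,581.59 = 53.26%.

Unemployment rate ≈ 5.75%; labor force participation rate ≈ 53.26%.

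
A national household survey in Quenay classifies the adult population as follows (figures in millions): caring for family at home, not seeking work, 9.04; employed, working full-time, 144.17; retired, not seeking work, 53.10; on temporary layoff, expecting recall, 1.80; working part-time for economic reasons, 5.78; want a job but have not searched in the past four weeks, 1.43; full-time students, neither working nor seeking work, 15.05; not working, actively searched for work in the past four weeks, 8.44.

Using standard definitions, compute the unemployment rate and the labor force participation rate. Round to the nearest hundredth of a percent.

Unemployment rate ≈ 6.39%; labor force participation rate ≈ 67.08%.

Employed = 144.17 + 5.78 = 149.95 million (anyone who worked, including part-time for economic reasons, counts as employed).
Unemployed = 1.80 + 8.44 = 10.24 million (jobless and actively searching, or on temporary layoff).
Labor force = 149.95 + 10.24 = 160.19 million.
Not in labor force = 9.04 + 53.10 + 1.43 + 15.05 = 78.62 million (those not working and not actively searching are outside the labor force — including those who want a job but have given up searching).
Civilian working-age population = 160.19 + 78.62 = 238.81 million.
Unemployment rate = 10.24 / 160.19 = 6.39%.
Labor force participation rate = 160.19 / 238.81 = 67.08%.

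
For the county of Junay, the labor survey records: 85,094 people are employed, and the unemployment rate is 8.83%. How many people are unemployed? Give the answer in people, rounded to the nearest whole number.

Let U be the number unemployed. The labor force is E + U, and U/(E+U) = 0.0883.
So U = 0.0883 × 85,094 / (1 − 0.0883) = 7513.80 / 0.9117 ≈ 8,242.

About 8,242 are unemployed.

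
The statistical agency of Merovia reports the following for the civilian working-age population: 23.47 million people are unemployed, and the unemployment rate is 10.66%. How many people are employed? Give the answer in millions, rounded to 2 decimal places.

About 196.70 million are employed.

Labor force = U / u = 23.47 / 0.1066 ≈ 220.17 million.
Employed = labor force − unemployed = 220.17 − 23.47 = 196.70 million.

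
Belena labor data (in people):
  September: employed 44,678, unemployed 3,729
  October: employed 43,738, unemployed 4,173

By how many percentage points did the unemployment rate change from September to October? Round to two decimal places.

The unemployment rate changed by +1.01 percentage points.

September: labor force = 44,678 + 3,729 = 48,407; u = 3,729/48,407 = 7.70%.
October: labor force = 43,738 + 4,173 = 47,911; u = 4,173/47,911 = 8.71%.
Change = 8.71% − 7.70% = +1.01 pp.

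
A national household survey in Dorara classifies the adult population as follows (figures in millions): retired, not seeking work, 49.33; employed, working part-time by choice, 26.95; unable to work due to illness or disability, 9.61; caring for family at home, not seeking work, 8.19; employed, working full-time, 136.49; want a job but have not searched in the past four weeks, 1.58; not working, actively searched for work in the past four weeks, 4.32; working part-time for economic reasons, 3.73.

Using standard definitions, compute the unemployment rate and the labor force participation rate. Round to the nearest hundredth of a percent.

Employed = 26.95 + 136.49 + 3.73 = 167.17 million (anyone who worked, including part-time for economic reasons, counts as employed).
Unemployed = 4.32 million.
Labor force = 167.17 + 4.32 = 171.49 million.
Not in labor force = 49.33 + 9.61 + 8.19 + 1.58 = 68.71 million (those not working and not actively searching are outside the labor force — including those who want a job but have given up searching).
Civilian working-age population = 171.49 + 68.71 = 240.20 million.
Unemployment rate = 4.32 / 171.49 = 2.52%.
Labor force participation rate = 171.49 / 240.20 = 71.39%.

Unemployment rate ≈ 2.52%; labor force participation rate ≈ 71.39%.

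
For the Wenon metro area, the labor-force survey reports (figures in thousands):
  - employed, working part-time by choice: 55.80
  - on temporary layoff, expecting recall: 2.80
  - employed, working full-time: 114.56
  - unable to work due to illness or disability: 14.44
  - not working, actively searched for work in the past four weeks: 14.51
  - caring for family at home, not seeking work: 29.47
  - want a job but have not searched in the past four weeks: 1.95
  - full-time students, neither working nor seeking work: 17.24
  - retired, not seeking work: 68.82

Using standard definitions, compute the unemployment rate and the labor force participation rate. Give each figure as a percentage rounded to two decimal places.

Unemployment rate ≈ 9.22%; labor force participation rate ≈ 58.72%.

Employed = 55.80 + 114.56 = 170.36 thousand.
Unemployed = 2.80 + 14.51 = 17.31 thousand (jobless and actively searching, or on temporary layoff).
Labor force = 170.36 + 17.31 = 187.67 thousand.
Not in labor force = 14.44 + 29.47 + 1.95 + 17.24 + 68.82 = 131.92 thousand (those not working and not actively searching are outside the labor force — including those who want a job but have given up searching).
Civilian working-age population = 187.67 + 131.92 = 319.59 thousand.
Unemployment rate = 17.31 / 187.67 = 9.22%.
Labor force participation rate = 187.67 / 319.59 = 58.72%.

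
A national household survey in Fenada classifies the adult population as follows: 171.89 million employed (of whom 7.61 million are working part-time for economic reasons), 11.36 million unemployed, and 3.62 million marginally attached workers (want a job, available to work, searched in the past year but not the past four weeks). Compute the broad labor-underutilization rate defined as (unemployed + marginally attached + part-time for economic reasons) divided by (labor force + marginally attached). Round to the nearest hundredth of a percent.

Labor force = 171.89 + 11.36 = 183.25 million.
Numerator = 11.36 + 3.62 + 7.61 = 22.59 million.
Denominator = 183.25 + 3.62 = 186.87 million.
Broad rate = 22.59 / 186.87 = 12.09%.

Broad underutilization rate ≈ 12.09%.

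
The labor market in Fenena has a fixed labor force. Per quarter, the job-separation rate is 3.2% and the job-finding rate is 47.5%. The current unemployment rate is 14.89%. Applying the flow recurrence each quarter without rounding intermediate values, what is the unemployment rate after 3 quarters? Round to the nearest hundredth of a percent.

Unemployment rate after three quarters ≈ 7.34%.

With a fixed labor force, u_{t+1} = u_t + s·(1−u_t) − f·u_t = u_t·(1−s−f) + s.
Here 1−s−f = 0.493 and s = 0.032.
u_1 = 0.148900 × 0.493 + 0.032 = 0.105408.
u_2 = 0.105408 × 0.493 + 0.032 = 0.083966.
u_3 = 0.083966 × 0.493 + 0.032 = 0.073395.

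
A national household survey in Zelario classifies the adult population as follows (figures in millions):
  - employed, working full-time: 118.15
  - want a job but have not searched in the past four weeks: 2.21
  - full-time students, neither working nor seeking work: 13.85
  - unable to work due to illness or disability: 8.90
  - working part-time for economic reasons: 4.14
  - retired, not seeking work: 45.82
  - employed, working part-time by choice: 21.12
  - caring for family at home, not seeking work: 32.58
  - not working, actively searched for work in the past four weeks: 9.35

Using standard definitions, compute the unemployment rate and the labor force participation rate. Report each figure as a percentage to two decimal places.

Employed = 118.15 + 4.14 + 21.12 = 143.41 million (anyone who worked, including part-time for economic reasons, counts as employed).
Unemployed = 9.35 million.
Labor force = 143.41 + 9.35 = 152.76 million.
Not in labor force = 2.21 + 13.85 + 8.90 + 45.82 + 32.58 = 103.36 million (those not working and not actively searching are outside the labor force — including those who want a job but have given up searching).
Civilian working-age population = 152.76 + 103.36 = 256.12 million.
Unemployment rate = 9.35 / 152.76 = 6.12%.
Labor force participation rate = 152.76 / 256.12 = 59.64%.

Unemployment rate ≈ 6.12%; labor force participation rate ≈ 59.64%.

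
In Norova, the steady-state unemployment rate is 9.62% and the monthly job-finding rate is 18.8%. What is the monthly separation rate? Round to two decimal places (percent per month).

Separation rate ≈ 2.00% per month.

From u* = s/(s+f): s = u·f/(1−u).
s = 0.0962 × 18.8 / (1 − 0.0962) = 1.8086 / 0.9038 ≈ 2.00% per month.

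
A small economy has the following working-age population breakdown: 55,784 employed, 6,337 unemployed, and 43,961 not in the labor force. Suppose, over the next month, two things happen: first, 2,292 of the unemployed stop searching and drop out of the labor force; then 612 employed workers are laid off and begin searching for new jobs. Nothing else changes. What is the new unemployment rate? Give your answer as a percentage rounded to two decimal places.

Initially, labor force = 55,784 + 6,337 = 62,121, so u = 6,337/62,121 = 10.20%.
After the first change, unemployed and labor force both fall by 2,292 → E = 55,784, U = 4,045, labor force = 59,829.
After the second change, employed falls and unemployed rises by 612; labor force unchanged → E = 55,172, U = 4,657, labor force = 59,829.
New unemployment rate = 4,657 / 59,829 = 7.78%.

New unemployment rate ≈ 7.78%.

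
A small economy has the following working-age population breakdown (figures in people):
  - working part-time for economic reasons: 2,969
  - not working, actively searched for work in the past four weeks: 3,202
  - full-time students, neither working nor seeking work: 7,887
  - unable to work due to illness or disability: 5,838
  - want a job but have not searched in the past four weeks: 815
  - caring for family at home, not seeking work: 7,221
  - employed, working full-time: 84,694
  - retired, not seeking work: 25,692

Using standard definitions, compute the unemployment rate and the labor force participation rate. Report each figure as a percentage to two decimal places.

Unemployment rate ≈ 3.52%; labor force participation rate ≈ 65.69%.

Employed = 2,969 + 84,694 = 87,663 (anyone who worked, including part-time for economic reasons, counts as employed).
Unemployed = 3,202.
Labor force = 87,663 + 3,202 = 90,865.
Not in labor force = 7,887 + 5,838 + 815 + 7,221 + 25,692 = 47,453 (those not working and not actively searching are outside the labor force — including those who want a job but have given up searching).
Civilian working-age population = 90,865 + 47,453 = 138,318.
Unemployment rate = 3,202 / 90,865 = 3.52%.
Labor force participation rate = 90,865 / 138,318 = 65.69%.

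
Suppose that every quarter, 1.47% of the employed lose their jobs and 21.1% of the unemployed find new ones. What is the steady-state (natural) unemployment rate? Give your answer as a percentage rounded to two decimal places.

Steady-state unemployment rate ≈ 6.51%.

At steady state the flows balance: s·E = f·U, so U/(E+U) = s/(s+f).
u* = 1.47 / (1.47 + 21.1) = 1.47 / 22.57 = 6.51%.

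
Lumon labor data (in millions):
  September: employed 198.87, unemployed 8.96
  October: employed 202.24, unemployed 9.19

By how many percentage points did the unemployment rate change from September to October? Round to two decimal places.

The unemployment rate changed by +0.04 percentage points.

September: labor force = 198.87 + 8.96 = 207.83; u = 8.96/207.83 = 4.31%.
October: labor force = 202.24 + 9.19 = 211.43; u = 9.19/211.43 = 4.35%.
Change = 4.35% − 4.31% = +0.04 pp.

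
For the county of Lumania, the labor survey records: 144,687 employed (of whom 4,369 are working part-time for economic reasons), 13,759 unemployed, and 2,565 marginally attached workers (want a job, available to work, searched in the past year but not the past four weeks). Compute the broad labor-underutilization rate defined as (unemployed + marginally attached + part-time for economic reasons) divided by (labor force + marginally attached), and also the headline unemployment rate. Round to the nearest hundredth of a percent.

Labor force = 144,687 + 13,759 = 158,446.
Numerator = 13,759 + 2,565 + 4,369 = 20,693.
Denominator = 158,446 + 2,565 = 161,011.
Broad rate = 20,693 / 161,011 = 12.85%.
Headline unemployment rate = 13,759 / 158,446 = 8.68%.

Broad underutilization rate ≈ 12.85%; headline unemployment rate ≈ 8.68%.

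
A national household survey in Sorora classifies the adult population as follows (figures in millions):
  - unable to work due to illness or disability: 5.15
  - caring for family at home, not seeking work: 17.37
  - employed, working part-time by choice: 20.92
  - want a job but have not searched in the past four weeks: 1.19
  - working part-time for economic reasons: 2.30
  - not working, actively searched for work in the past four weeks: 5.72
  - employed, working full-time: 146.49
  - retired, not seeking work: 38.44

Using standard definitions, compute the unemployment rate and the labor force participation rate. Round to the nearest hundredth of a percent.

Employed = 20.92 + 2.30 + 146.49 = 169.71 million (anyone who worked, including part-time for economic reasons, counts as employed).
Unemployed = 5.72 million.
Labor force = 169.71 + 5.72 = 175.43 million.
Not in labor force = 5.15 + 17.37 + 1.19 + 38.44 = 62.15 million (those not working and not actively searching are outside the labor force — including those who want a job but have given up searching).
Civilian working-age population = 175.43 + 62.15 = 237.58 million.
Unemployment rate = 5.72 / 175.43 = 3.26%.
Labor force participation rate = 175.43 / 237.58 = 73.84%.

Unemployment rate ≈ 3.26%; labor force participation rate ≈ 73.84%.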